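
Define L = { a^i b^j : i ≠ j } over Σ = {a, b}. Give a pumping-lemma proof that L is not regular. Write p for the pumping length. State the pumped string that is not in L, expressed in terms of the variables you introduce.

Toward a contradiction, assume L is regular with pumping length p.
Choose w = a^p b^{p+p!}. Since p ≠ p+p!, w ∈ L; and |w| ≥ p.
The pumping lemma gives a decomposition w = xyz where |xy| ≤ p and |y| > 0.
The first p characters of w are a's, so xy (and hence y) consists only of a's. Write y = a^k, 1 ≤ k ≤ p.
Since 1 ≤ k ≤ p, k divides p!; set t = 1 + p!/k. Then xy^t z has p + (p!/k)·k = p + p! copies of a. Now the a-count equals the b-count, so i ≠ j fails. So xy^t z = a^{p+p!} b^{p+p!} ∉ L.
Contradiction. Therefore L is not regular.

a^{p+p!} b^{p+p!}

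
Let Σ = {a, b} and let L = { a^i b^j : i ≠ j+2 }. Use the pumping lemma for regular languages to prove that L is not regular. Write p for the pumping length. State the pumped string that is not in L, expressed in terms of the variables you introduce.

Toward a contradiction, assume L is regular with pumping length p.
Choose w = a^p b^{p+p!-2}. Since p ≠ (p+p!-2)+2 = p+p!, w ∈ L; and |w| ≥ p.
The pumping lemma gives a decomposition w = xyz where |xy| ≤ p and |y| > 0.
Since the first p symbols of w are all a's and |xy| ≤ p, y lies entirely in the leading a-block: y = a^k for some k with 1 ≤ k ≤ p.
Since 1 ≤ k ≤ p, k divides p!; set t = 1 + p!/k. Then xy^t z has p + (p!/k)·k = p + p! copies of a. Now the a-count is p+p! and (b-count)+2 = (p+p!-2)+2 = p+p!, so i ≠ j+2 fails. So xy^t z = a^{p+p!} b^{p+p!-2} ∉ L.
Contradiction. Therefore L is not regular.

a^{p+p!} b^{p+p!-2}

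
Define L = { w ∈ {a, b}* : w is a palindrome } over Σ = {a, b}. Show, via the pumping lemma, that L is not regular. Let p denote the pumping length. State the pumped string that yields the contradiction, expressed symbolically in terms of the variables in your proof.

Suppose for contradiction that L is regular, and let p be the pumping length.
Take w = a^p b a^p, a palindrome of length 2p+1 ≥ p.
By the pumping lemma, w = xyz with |xy| ≤ p and |y| ≥ 1.
The first p characters of w are a's, so xy (and hence y) consists only of a's. Write y = a^k, 1 ≤ k ≤ p.
Pump with i = 2: xy^2z = a^{p+k} b a^p. Its reverse is a^p b a^{p+k}, which differs from xy^2z since k ≥ 1. So xy^2z is not a palindrome and xy^2z ∉ L.
This contradicts the pumping lemma, so L is not regular.

a^{p+k} b a^p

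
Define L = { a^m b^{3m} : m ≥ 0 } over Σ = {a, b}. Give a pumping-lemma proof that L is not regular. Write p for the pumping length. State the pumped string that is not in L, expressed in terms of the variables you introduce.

Suppose for contradiction that L is regular, and let p be the pumping length.
Let w = a^p b^{3p} ∈ L; note |w| = 4p ≥ p.
Write w = xyz as guaranteed by the lemma, with |xy| ≤ p and |y| > 0.
Because |xy| ≤ p and w begins with p copies of a, we have y = a^k with 1 ≤ k ≤ p.
Pump with i = 2: xy^2z = a^{p+k} b^{3p}. For this to lie in L we would need 3p = 3(p+k), which forces k = 0. But k ≥ 1, so xy^2z ∉ L.
Contradiction. Therefore L is not regular.

a^{p+k} b^{3p}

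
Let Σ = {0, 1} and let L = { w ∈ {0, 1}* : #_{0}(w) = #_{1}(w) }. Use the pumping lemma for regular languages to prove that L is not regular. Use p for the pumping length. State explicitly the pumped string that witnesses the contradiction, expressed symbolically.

0^{p+k} 1^p

Toward a contradiction, assume L is regular with pumping length p.
Choose w = 0^p 1^p ∈ L with |w| = 2p ≥ p.
By the pumping lemma, w = xyz with |xy| ≤ p and |y| ≥ 1.
The first p characters of w are 0's, so xy (and hence y) consists only of 0's. Write y = 0^k, 1 ≤ k ≤ p.
Pump with i = 2: xy^2z = 0^{p+k} 1^p has p+k occurrences of 0 but only p of 1. Since k ≥ 1 the counts differ, so xy^2z ∉ L.
This contradicts the pumping lemma, so L is not regular.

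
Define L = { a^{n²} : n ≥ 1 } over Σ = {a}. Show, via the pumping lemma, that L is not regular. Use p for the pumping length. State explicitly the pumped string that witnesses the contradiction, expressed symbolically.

a^{p²+k}

Suppose for contradiction that L is regular, and let p be the pumping length.
Take w = a^{p²} ∈ L with |w| = p² ≥ p.
Write w = xyz as guaranteed by the lemma, with |xy| ≤ p and |y| > 0.
Then y = a^k for some k with 1 ≤ k ≤ p.
Pump with i = 2: xy^2z = a^{p²+k}. Since 1 ≤ k ≤ p, p² < p²+k ≤ p²+p < (p+1)², so p²+k lies strictly between consecutive squares and is not a perfect square. So xy^2z ∉ L.
This contradicts the pumping lemma, so L is not regular.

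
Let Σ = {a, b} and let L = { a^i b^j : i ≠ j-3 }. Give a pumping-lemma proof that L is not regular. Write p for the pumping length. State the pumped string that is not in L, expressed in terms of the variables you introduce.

a^{p+p!} b^{p+p!+3}

Suppose for contradiction that L is regular, and let p be the pumping length.
Choose w = a^p b^{p+p!+3}. Since p ≠ (p+p!+3)-3 = p+p!, w ∈ L; and |w| ≥ p.
Write w = xyz as guaranteed by the lemma, with |xy| ≤ p and |y| ≥ 1.
The first p characters of w are a's, so xy (and hence y) consists only of a's. Write y = a^k, 1 ≤ k ≤ p.
Since 1 ≤ k ≤ p, k divides p!; set t = 1 + p!/k. Then xy^t z has p + (p!/k)·k = p + p! copies of a. Now the a-count is p+p! and (b-count)-3 = (p+p!+3)-3 = p+p!, so i ≠ j-3 fails. So xy^t z = a^{p+p!} b^{p+p!+3} ∉ L.
This is a contradiction; hence L is not regular.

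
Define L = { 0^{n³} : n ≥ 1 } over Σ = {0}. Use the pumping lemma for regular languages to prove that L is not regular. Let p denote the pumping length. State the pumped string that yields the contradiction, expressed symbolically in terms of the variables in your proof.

0^{p³+k}

Assume L is regular; let p be its pumping constant.
Take w = 0^{p³} ∈ L with |w| = p³ ≥ p.
By the pumping lemma, w = xyz with |xy| ≤ p and |y| ≥ 1.
Then y = 0^k for some k with 1 ≤ k ≤ p.
Pump with i = 2: xy^2z = 0^{p³+k}. Since 1 ≤ k ≤ p, p³ < p³+k ≤ p³+p < p³+3p²+3p+1 = (p+1)³, so p³+k is not a perfect cube. So xy^2z ∉ L.
This is a contradiction; hence L is not regular.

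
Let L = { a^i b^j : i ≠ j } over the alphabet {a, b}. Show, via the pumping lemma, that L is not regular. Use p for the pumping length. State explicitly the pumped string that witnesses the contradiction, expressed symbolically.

a^{p+p!} b^{p+p!}

Toward a contradiction, assume L is regular with pumping length p.
Choose w = a^p b^{p+p!}. Since p ≠ p+p!, w ∈ L; and |w| ≥ p.
Write w = xyz as guaranteed by the lemma, with |xy| ≤ p and |y| ≥ 1.
Because |xy| ≤ p and w begins with p copies of a, we have y = a^k with 1 ≤ k ≤ p.
Since 1 ≤ k ≤ p, k divides p!; set t = 1 + p!/k. Then xy^t z has p + (p!/k)·k = p + p! copies of a. Now the a-count equals the b-count, so i ≠ j fails. So xy^t z = a^{p+p!} b^{p+p!} ∉ L.
This contradicts the pumping lemma, so L is not regular.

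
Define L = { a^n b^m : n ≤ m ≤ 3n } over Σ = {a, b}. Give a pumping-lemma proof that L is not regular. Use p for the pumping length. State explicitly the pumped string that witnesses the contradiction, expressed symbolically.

a^{p+k} b^p

Toward a contradiction, assume L is regular with pumping length p.
Take w = a^p b^p ∈ L (since p ≤ p ≤ 3p), with |w| = 2p ≥ p.
Write w = xyz as guaranteed by the lemma, with |xy| ≤ p and |y| ≥ 1.
Because |xy| ≤ p and w begins with p copies of a, we have y = a^k with 1 ≤ k ≤ p.
Pump with i = 2: xy^2z = a^{p+k} b^p. Now n = p+k > p = m, so the condition n ≤ m fails. Thus xy^2z ∉ L.
This is a contradiction; hence L is not regular.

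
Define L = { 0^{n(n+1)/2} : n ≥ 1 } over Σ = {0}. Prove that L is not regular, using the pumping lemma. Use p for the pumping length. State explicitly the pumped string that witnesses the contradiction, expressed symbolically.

Toward a contradiction, assume L is regular with pumping length p.
Take w = 0^{p(p+1)/2} ∈ L with |w| = p(p+1)/2 ≥ p.
Write w = xyz as guaranteed by the lemma, with |xy| ≤ p and |y| ≥ 1.
Then y = 0^k for some k with 1 ≤ k ≤ p.
Pump with i = 2: xy^2z = 0^{p(p+1)/2+k}. Since 1 ≤ k ≤ p, p(p+1)/2 < p(p+1)/2+k ≤ p(p+1)/2+p < (p+1)(p+2)/2, so p(p+1)/2+k is strictly between consecutive triangular numbers. So xy^2z ∉ L.
This contradicts the pumping lemma, so L is not regular.

0^{p(p+1)/2+k}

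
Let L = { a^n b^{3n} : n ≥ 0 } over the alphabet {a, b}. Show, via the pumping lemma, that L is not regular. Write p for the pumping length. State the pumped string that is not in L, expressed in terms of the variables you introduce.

Toward a contradiction, assume L is regular with pumping length p.
Let w = a^p b^{3p} ∈ L; note |w| = 4p ≥ p.
Write w = xyz as guaranteed by the lemma, with |xy| ≤ p and |y| > 0.
The first p characters of w are a's, so xy (and hence y) consists only of a's. Write y = a^k, 1 ≤ k ≤ p.
Pump with i = 2: xy^2z = a^{p+k} b^{3p}. For this to lie in L we would need 3p = 3(p+k), which forces k = 0. But k ≥ 1, so xy^2z ∉ L.
This contradicts the pumping lemma, so L is not regular.

a^{p+k} b^{3p}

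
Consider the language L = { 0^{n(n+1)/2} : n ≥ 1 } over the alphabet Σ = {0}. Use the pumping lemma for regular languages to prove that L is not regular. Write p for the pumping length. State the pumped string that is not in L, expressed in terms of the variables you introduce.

Toward a contradiction, assume L is regular with pumping length p.
Take w = 0^{p(p+1)/2} ∈ L with |w| = p(p+1)/2 ≥ p.
The pumping lemma gives a decomposition w = xyz where |xy| ≤ p and |y| ≥ 1.
Then y = 0^k for some k with 1 ≤ k ≤ p.
Pump with i = 2: xy^2z = 0^{p(p+1)/2+k}. Since 1 ≤ k ≤ p, p(p+1)/2 < p(p+1)/2+k ≤ p(p+1)/2+p < (p+1)(p+2)/2, so p(p+1)/2+k is strictly between consecutive triangular numbers. So xy^2z ∉ L.
This contradicts the pumping lemma, so L is not regular.

0^{p(p+1)/2+k}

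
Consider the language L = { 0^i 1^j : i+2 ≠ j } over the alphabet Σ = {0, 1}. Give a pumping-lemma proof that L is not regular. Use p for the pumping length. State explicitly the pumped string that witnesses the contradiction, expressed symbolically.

0^{p+p!} 1^{p+p!+2}

Toward a contradiction, assume L is regular with pumping length p.
Choose w = 0^p 1^{p+p!+2}. Since p ≠ (p+p!+2)-2 = p+p!, w ∈ L; and |w| ≥ p.
The pumping lemma gives a decomposition w = xyz where |xy| ≤ p and |y| > 0.
Because |xy| ≤ p and w begins with p copies of 0, we have y = 0^k with 1 ≤ k ≤ p.
Since 1 ≤ k ≤ p, k divides p!; set t = 1 + p!/k. Then xy^t z has p + (p!/k)·k = p + p! copies of 0. Now the 0-count is p+p! and (1-count)-2 = (p+p!+2)-2 = p+p!, so i+2 ≠ j fails. So xy^t z = 0^{p+p!} 1^{p+p!+2} ∉ L.
This is a contradiction; hence L is not regular.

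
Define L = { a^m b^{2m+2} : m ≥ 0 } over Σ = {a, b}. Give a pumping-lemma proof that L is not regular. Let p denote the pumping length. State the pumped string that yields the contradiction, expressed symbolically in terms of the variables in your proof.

a^{p+k} b^{2p+2}

Toward a contradiction, assume L is regular with pumping length p.
Choose w = a^p b^{2p+2}, which is in L with |w| = 3p+2 ≥ p.
By the pumping lemma, w = xyz with |xy| ≤ p and |y| ≥ 1.
Because |xy| ≤ p and w begins with p copies of a, we have y = a^k with 1 ≤ k ≤ p.
Pump with i = 2: xy^2z = a^{p+k} b^{2p+2}. For this to lie in L we would need 2p+2 = 2(p+k)+2, which forces k = 0. But k ≥ 1, so xy^2z ∉ L.
This is a contradiction; hence L is not regular.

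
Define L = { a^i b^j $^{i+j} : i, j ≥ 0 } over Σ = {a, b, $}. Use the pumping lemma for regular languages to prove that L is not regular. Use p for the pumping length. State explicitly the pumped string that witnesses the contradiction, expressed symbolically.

Assume L is regular. Let p be the pumping length given by the pumping lemma.
Take w = a^p b^p $^{2p} ∈ L (with i=j=p, i+j=2p), |w| = 4p ≥ p.
The pumping lemma gives a decomposition w = xyz where |xy| ≤ p and |y| > 0.
Because |xy| ≤ p and w begins with p copies of a, we have y = a^k with 1 ≤ k ≤ p.
Consider xy^2z = a^{p+k} b^p $^{2p}. Now the a- and b-counts sum to 2p+k, but the $-count is 2p ≠ 2p+k. So xy^2z ∉ L.
Contradiction. Therefore L is not regular.

a^{p+k} b^p $^{2p}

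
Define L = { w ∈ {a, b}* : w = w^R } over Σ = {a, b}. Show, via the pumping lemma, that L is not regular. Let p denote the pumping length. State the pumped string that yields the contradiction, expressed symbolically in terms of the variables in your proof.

a^{p+k} b a^p

Toward a contradiction, assume L is regular with pumping length p.
Take w = a^p b a^p, a palindrome of length 2p+1 ≥ p.
The pumping lemma gives a decomposition w = xyz where |xy| ≤ p and y is nonempty.
The first p characters of w are a's, so xy (and hence y) consists only of a's. Write y = a^k, 1 ≤ k ≤ p.
Pump with i = 2: xy^2z = a^{p+k} b a^p. Its reverse is a^p b a^{p+k}, which differs from xy^2z since k ≥ 1. So xy^2z is not a palindrome and xy^2z ∉ L.
This contradicts the pumping lemma, so L is not regular.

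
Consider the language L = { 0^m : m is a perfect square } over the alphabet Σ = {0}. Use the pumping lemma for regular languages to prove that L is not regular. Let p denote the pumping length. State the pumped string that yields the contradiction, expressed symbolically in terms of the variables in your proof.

0^{p²+k}

Toward a contradiction, assume L is regular with pumping length p.
Take w = 0^{p²} ∈ L with |w| = p² ≥ p.
Write w = xyz as guaranteed by the lemma, with |xy| ≤ p and |y| ≥ 1.
Then y = 0^k for some k with 1 ≤ k ≤ p.
Pump with i = 2: xy^2z = 0^{p²+k}. Since 1 ≤ k ≤ p, p² < p²+k ≤ p²+p < (p+1)², so p²+k lies strictly between consecutive squares and is not a perfect square. So xy^2z ∉ L.
This is a contradiction; hence L is not regular.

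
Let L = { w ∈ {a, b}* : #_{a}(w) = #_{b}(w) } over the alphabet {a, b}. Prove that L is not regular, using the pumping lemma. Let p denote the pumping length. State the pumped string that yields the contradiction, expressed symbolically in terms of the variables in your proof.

Assume L is regular; let p be its pumping constant.
Choose w = a^p b^p ∈ L with |w| = 2p ≥ p.
Write w = xyz as guaranteed by the lemma, with |xy| ≤ p and |y| ≥ 1.
Because |xy| ≤ p and w begins with p copies of a, we have y = a^k with 1 ≤ k ≤ p.
Pump with i = 2: xy^2z = a^{p+k} b^p has p+k occurrences of a but only p of b. Since k ≥ 1 the counts differ, so xy^2z ∉ L.
This contradicts the pumping lemma, so L is not regular.

a^{p+k} b^p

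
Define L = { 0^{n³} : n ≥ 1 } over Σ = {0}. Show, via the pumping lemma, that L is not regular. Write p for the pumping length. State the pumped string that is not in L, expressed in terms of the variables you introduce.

0^{p³+k}

Assume L is regular. Let p be the pumping length given by the pumping lemma.
Take w = 0^{p³} ∈ L with |w| = p³ ≥ p.
By the pumping lemma, w = xyz with |xy| ≤ p and y is nonempty.
Then y = 0^k for some k with 1 ≤ k ≤ p.
Pump with i = 2: xy^2z = 0^{p³+k}. Since 1 ≤ k ≤ p, p³ < p³+k ≤ p³+p < p³+3p²+3p+1 = (p+1)³, so p³+k is not a perfect cube. So xy^2z ∉ L.
This is a contradiction; hence L is not regular.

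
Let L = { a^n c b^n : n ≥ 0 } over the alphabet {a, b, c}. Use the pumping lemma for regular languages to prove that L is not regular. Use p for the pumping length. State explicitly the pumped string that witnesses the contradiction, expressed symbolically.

Suppose for contradiction that L is regular, and let p be the pumping length.
Take w = a^p c b^p ∈ L with |w| = 2p+1 ≥ p.
By the pumping lemma, w = xyz with |xy| ≤ p and |y| > 0.
The first p characters of w are a's, so xy (and hence y) consists only of a's. Write y = a^k, 1 ≤ k ≤ p.
Pump with i = 2: xy^2z = a^{p+k} c b^p, which would require p+k = p. But k ≥ 1, so xy^2z ∉ L.
This contradicts the pumping lemma, so L is not regular.

a^{p+k} c b^p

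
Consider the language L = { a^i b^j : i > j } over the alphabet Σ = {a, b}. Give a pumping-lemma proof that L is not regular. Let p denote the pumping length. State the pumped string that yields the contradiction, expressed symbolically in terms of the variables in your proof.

a^{p+1-k} b^p

Toward a contradiction, assume L is regular with pumping length p.
Choose w = a^{p+1} b^p ∈ L, with |w| = 2p+1 ≥ p.
The pumping lemma gives a decomposition w = xyz where |xy| ≤ p and y is nonempty.
The first p characters of w are a's, so xy (and hence y) consists only of a's. Write y = a^k, 1 ≤ k ≤ p.
Consider xy^0z = xz = a^{p+1-k} b^p. Since k ≥ 1, the a-count p+1-k is at most p, so i > j fails; thus xz ∉ L.
This contradicts the pumping lemma, so L is not regular.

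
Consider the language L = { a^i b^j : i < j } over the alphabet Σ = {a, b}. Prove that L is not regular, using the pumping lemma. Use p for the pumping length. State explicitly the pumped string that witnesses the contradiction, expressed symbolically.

a^{p+k} b^{p+1}

Suppose for contradiction that L is regular, and let p be the pumping length.
Choose w = a^p b^{p+1} ∈ L, with |w| = 2p+1 ≥ p.
By the pumping lemma, w = xyz with |xy| ≤ p and |y| ≥ 1.
Since the first p symbols of w are all a's and |xy| ≤ p, y lies entirely in the leading a-block: y = a^k for some k with 1 ≤ k ≤ p.
Consider xy^2z = a^{p+k} b^{p+1}. Since k ≥ 1, the a-count p+k is at least p+1, so i < j fails; thus xy^2z ∉ L.
This is a contradiction; hence L is not regular.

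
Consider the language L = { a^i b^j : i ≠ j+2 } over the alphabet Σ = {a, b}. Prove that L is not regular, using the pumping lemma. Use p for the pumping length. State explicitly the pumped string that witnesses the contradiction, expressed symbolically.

Suppose for contradiction that L is regular, and let p be the pumping length.
Choose w = a^p b^{p+p!-2}. Since p ≠ (p+p!-2)+2 = p+p!, w ∈ L; and |w| ≥ p.
Write w = xyz as guaranteed by the lemma, with |xy| ≤ p and y is nonempty.
Since the first p symbols of w are all a's and |xy| ≤ p, y lies entirely in the leading a-block: y = a^k for some k with 1 ≤ k ≤ p.
Since 1 ≤ k ≤ p, k divides p!; set t = 1 + p!/k. Then xy^t z has p + (p!/k)·k = p + p! copies of a. Now the a-count is p+p! and (b-count)+2 = (p+p!-2)+2 = p+p!, so i ≠ j+2 fails. So xy^t z = a^{p+p!} b^{p+p!-2} ∉ L.
This is a contradiction; hence L is not regular.

a^{p+p!} b^{p+p!-2}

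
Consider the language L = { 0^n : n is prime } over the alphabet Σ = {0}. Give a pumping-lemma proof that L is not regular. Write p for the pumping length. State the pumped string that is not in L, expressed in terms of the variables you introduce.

0^{q(1+k)}

Suppose for contradiction that L is regular, and let p be the pumping length.
Let q be a prime with q ≥ p+2 (infinitely many primes exist), and take w = 0^q ∈ L with |w| = q ≥ p.
By the pumping lemma, w = xyz with |xy| ≤ p and |y| > 0.
Then y = 0^k for some k with 1 ≤ k ≤ p.
Since 1 ≤ k ≤ p, |xz| = q-k. Pump with i = q+1: |xy^{q+1}z| = (q-k)+(q+1)k = q+qk = q(1+k), which is composite (both factors ≥ 2). So xy^{q+1}z = 0^{q(1+k)} ∉ L.
This is a contradiction; hence L is not regular.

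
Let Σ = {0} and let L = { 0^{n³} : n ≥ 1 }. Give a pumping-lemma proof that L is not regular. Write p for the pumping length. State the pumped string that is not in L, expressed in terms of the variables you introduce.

Assume L is regular. Let p be the pumping length given by the pumping lemma.
Take w = 0^{p³} ∈ L with |w| = p³ ≥ p.
The pumping lemma gives a decomposition w = xyz where |xy| ≤ p and y is nonempty.
Then y = 0^k for some k with 1 ≤ k ≤ p.
Pump with i = 2: xy^2z = 0^{p³+k}. Since 1 ≤ k ≤ p, p³ < p³+k ≤ p³+p < p³+3p²+3p+1 = (p+1)³, so p³+k is not a perfect cube. So xy^2z ∉ L.
This is a contradiction; hence L is not regular.

0^{p³+k}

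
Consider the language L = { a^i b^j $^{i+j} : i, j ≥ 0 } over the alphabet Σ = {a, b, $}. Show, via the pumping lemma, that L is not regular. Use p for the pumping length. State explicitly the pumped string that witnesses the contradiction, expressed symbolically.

Assume L is regular. Let p be the pumping length given by the pumping lemma.
Take w = a^p b^p $^{2p} ∈ L (with i=j=p, i+j=2p), |w| = 4p ≥ p.
Write w = xyz as guaranteed by the lemma, with |xy| ≤ p and |y| ≥ 1.
Since the first p symbols of w are all a's and |xy| ≤ p, y lies entirely in the leading a-block: y = a^k for some k with 1 ≤ k ≤ p.
Consider xy^2z = a^{p+k} b^p $^{2p}. Now the a- and b-counts sum to 2p+k, but the $-count is 2p ≠ 2p+k. So xy^2z ∉ L.
Contradiction. Therefore L is not regular.

a^{p+k} b^p $^{2p}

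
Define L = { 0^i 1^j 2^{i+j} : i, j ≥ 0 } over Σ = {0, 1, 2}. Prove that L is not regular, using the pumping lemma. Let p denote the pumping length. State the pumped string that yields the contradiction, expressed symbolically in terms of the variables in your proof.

Toward a contradiction, assume L is regular with pumping length p.
Take w = 0^p 1^p 2^{2p} ∈ L (with i=j=p, i+j=2p), |w| = 4p ≥ p.
By the pumping lemma, w = xyz with |xy| ≤ p and |y| > 0.
The first p characters of w are 0's, so xy (and hence y) consists only of 0's. Write y = 0^k, 1 ≤ k ≤ p.
Consider xy^2z = 0^{p+k} 1^p 2^{2p}. Now the 0- and 1-counts sum to 2p+k, but the 2-count is 2p ≠ 2p+k. So xy^2z ∉ L.
This is a contradiction; hence L is not regular.

0^{p+k} 1^p 2^{2p}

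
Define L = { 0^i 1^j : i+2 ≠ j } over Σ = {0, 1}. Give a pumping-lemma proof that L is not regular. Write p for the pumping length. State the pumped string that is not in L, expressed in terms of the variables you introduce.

0^{p+p!} 1^{p+p!+2}

Assume L is regular. Let p be the pumping length given by the pumping lemma.
Choose w = 0^p 1^{p+p!+2}. Since p ≠ (p+p!+2)-2 = p+p!, w ∈ L; and |w| ≥ p.
By the pumping lemma, w = xyz with |xy| ≤ p and |y| ≥ 1.
The first p characters of w are 0's, so xy (and hence y) consists only of 0's. Write y = 0^k, 1 ≤ k ≤ p.
Since 1 ≤ k ≤ p, k divides p!; set t = 1 + p!/k. Then xy^t z has p + (p!/k)·k = p + p! copies of 0. Now the 0-count is p+p! and (1-count)-2 = (p+p!+2)-2 = p+p!, so i+2 ≠ j fails. So xy^t z = 0^{p+p!} 1^{p+p!+2} ∉ L.
Contradiction. Therefore L is not regular.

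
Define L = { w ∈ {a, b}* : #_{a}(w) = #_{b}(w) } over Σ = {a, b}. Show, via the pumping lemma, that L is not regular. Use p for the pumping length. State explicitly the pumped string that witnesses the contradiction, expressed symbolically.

a^{p+k} b^p

Suppose for contradiction that L is regular, and let p be the pumping length.
Choose w = a^p b^p ∈ L with |w| = 2p ≥ p.
By the pumping lemma, w = xyz with |xy| ≤ p and y is nonempty.
The first p characters of w are a's, so xy (and hence y) consists only of a's. Write y = a^k, 1 ≤ k ≤ p.
Pump with i = 2: xy^2z = a^{p+k} b^p has p+k occurrences of a but only p of b. Since k ≥ 1 the counts differ, so xy^2z ∉ L.
This is a contradiction; hence L is not regular.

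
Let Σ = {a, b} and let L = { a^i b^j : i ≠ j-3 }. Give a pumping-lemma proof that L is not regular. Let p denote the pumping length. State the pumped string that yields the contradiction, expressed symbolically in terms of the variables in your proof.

Assume L is regular. Let p be the pumping length given by the pumping lemma.
Choose w = a^p b^{p+p!+3}. Since p ≠ (p+p!+3)-3 = p+p!, w ∈ L; and |w| ≥ p.
By the pumping lemma, w = xyz with |xy| ≤ p and |y| > 0.
Since the first p symbols of w are all a's and |xy| ≤ p, y lies entirely in the leading a-block: y = a^k for some k with 1 ≤ k ≤ p.
Since 1 ≤ k ≤ p, k divides p!; set t = 1 + p!/k. Then xy^t z has p + (p!/k)·k = p + p! copies of a. Now the a-count is p+p! and (b-count)-3 = (p+p!+3)-3 = p+p!, so i ≠ j-3 fails. So xy^t z = a^{p+p!} b^{p+p!+3} ∉ L.
This is a contradiction; hence L is not regular.

a^{p+p!} b^{p+p!+3}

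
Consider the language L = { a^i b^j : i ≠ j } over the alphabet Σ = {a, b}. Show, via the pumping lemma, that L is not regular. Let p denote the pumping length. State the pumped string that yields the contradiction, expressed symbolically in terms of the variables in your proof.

Assume L is regular; let p be its pumping constant.
Choose w = a^p b^{p+p!}. Since p ≠ p+p!, w ∈ L; and |w| ≥ p.
By the pumping lemma, w = xyz with |xy| ≤ p and |y| ≥ 1.
The first p characters of w are a's, so xy (and hence y) consists only of a's. Write y = a^k, 1 ≤ k ≤ p.
Since 1 ≤ k ≤ p, k divides p!; set t = 1 + p!/k. Then xy^t z has p + (p!/k)·k = p + p! copies of a. Now the a-count equals the b-count, so i ≠ j fails. So xy^t z = a^{p+p!} b^{p+p!} ∉ L.
This is a contradiction; hence L is not regular.

a^{p+p!} b^{p+p!}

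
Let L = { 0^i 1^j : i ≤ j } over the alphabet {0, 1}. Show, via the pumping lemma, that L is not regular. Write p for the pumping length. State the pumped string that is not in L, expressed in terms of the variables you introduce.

Toward a contradiction, assume L is regular with pumping length p.
Choose w = 0^p 1^p ∈ L, with |w| = 2p ≥ p.
By the pumping lemma, w = xyz with |xy| ≤ p and y is nonempty.
The first p characters of w are 0's, so xy (and hence y) consists only of 0's. Write y = 0^k, 1 ≤ k ≤ p.
Consider xy^2z = 0^{p+k} 1^p. Since k ≥ 1, the 0-count p+k exceeds the 1-count p, so i ≤ j fails; thus xy^2z ∉ L.
This contradicts the pumping lemma, so L is not regular.

0^{p+k} 1^p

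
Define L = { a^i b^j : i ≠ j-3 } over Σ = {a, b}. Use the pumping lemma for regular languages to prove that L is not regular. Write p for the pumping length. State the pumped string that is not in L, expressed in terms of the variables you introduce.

a^{p+p!} b^{p+p!+3}

Toward a contradiction, assume L is regular with pumping length p.
Choose w = a^p b^{p+p!+3}. Since p ≠ (p+p!+3)-3 = p+p!, w ∈ L; and |w| ≥ p.
The pumping lemma gives a decomposition w = xyz where |xy| ≤ p and y is nonempty.
The first p characters of w are a's, so xy (and hence y) consists only of a's. Write y = a^k, 1 ≤ k ≤ p.
Since 1 ≤ k ≤ p, k divides p!; set t = 1 + p!/k. Then xy^t z has p + (p!/k)·k = p + p! copies of a. Now the a-count is p+p! and (b-count)-3 = (p+p!+3)-3 = p+p!, so i ≠ j-3 fails. So xy^t z = a^{p+p!} b^{p+p!+3} ∉ L.
Contradiction. Therefore L is not regular.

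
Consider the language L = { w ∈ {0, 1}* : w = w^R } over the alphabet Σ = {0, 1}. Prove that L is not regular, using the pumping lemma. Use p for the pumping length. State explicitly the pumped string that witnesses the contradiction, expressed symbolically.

Suppose for contradiction that L is regular, and let p be the pumping length.
Take w = 0^p 1 0^p, a palindrome of length 2p+1 ≥ p.
Write w = xyz as guaranteed by the lemma, with |xy| ≤ p and y is nonempty.
Since the first p symbols of w are all 0's and |xy| ≤ p, y lies entirely in the leading 0-block: y = 0^k for some k with 1 ≤ k ≤ p.
Pump with i = 2: xy^2z = 0^{p+k} 1 0^p. Its reverse is 0^p 1 0^{p+k}, which differs from xy^2z since k ≥ 1. So xy^2z is not a palindrome and xy^2z ∉ L.
This is a contradiction; hence L is not regular.

0^{p+k} 1 0^p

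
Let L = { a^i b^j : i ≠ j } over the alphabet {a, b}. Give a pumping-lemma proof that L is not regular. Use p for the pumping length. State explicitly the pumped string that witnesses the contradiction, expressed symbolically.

a^{p+p!} b^{p+p!}

Toward a contradiction, assume L is regular with pumping length p.
Choose w = a^p b^{p+p!}. Since p ≠ p+p!, w ∈ L; and |w| ≥ p.
By the pumping lemma, w = xyz with |xy| ≤ p and |y| > 0.
The first p characters of w are a's, so xy (and hence y) consists only of a's. Write y = a^k, 1 ≤ k ≤ p.
Since 1 ≤ k ≤ p, k divides p!; set t = 1 + p!/k. Then xy^t z has p + (p!/k)·k = p + p! copies of a. Now the a-count equals the b-count, so i ≠ j fails. So xy^t z = a^{p+p!} b^{p+p!} ∉ L.
This is a contradiction; hence L is not regular.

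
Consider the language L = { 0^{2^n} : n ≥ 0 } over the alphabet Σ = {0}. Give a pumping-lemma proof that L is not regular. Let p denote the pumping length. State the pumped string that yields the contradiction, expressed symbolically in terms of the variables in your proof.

Suppose for contradiction that L is regular, and let p be the pumping length.
Take w = 0^{2^p} ∈ L with |w| = 2^p ≥ p.
Write w = xyz as guaranteed by the lemma, with |xy| ≤ p and y is nonempty.
Then y = 0^k for some k with 1 ≤ k ≤ p.
Pump with i = 2: xy^2z = 0^{2^p+k}. Since 1 ≤ k ≤ p < 2^p, we have 2^p < 2^p+k < 2^{p+1}, so 2^p+k is not a power of 2. So xy^2z ∉ L.
This is a contradiction; hence L is not regular.

0^{2^p+k}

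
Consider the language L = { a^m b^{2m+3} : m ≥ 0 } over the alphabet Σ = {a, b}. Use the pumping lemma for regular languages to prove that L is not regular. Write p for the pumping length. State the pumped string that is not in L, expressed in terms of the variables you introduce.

a^{p+k} b^{2p+3}

Toward a contradiction, assume L is regular with pumping length p.
Let w = a^p b^{2p+3} ∈ L; note |w| = 3p+3 ≥ p.
By the pumping lemma, w = xyz with |xy| ≤ p and y is nonempty.
Since the first p symbols of w are all a's and |xy| ≤ p, y lies entirely in the leading a-block: y = a^k for some k with 1 ≤ k ≤ p.
Pump with i = 2: xy^2z = a^{p+k} b^{2p+3}. For this to lie in L we would need 2p+3 = 2(p+k)+3, which forces k = 0. But k ≥ 1, so xy^2z ∉ L.
Contradiction. Therefore L is not regular.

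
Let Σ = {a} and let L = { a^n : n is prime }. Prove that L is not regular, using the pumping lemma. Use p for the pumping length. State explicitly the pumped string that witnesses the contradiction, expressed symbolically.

a^{q(1+k)}

Assume L is regular; let p be its pumping constant.
Let q be a prime with q ≥ p+2 (infinitely many primes exist), and take w = a^q ∈ L with |w| = q ≥ p.
Write w = xyz as guaranteed by the lemma, with |xy| ≤ p and y is nonempty.
Then y = a^k for some k with 1 ≤ k ≤ p.
Since 1 ≤ k ≤ p, |xz| = q-k. Pump with i = q+1: |xy^{q+1}z| = (q-k)+(q+1)k = q+qk = q(1+k), which is composite (both factors ≥ 2). So xy^{q+1}z = a^{q(1+k)} ∉ L.
Contradiction. Therefore L is not regular.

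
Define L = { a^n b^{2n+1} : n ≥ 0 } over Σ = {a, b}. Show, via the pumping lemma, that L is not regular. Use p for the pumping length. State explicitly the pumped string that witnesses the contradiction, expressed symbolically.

a^{p+k} b^{2p+1}

Toward a contradiction, assume L is regular with pumping length p.
Choose w = a^p b^{2p+1}, which is in L with |w| = 3p+1 ≥ p.
Write w = xyz as guaranteed by the lemma, with |xy| ≤ p and |y| > 0.
Because |xy| ≤ p and w begins with p copies of a, we have y = a^k with 1 ≤ k ≤ p.
Pump with i = 2: xy^2z = a^{p+k} b^{2p+1}. For this to lie in L we would need 2p+1 = 2(p+k)+1, which forces k = 0. But k ≥ 1, so xy^2z ∉ L.
This contradicts the pumping lemma, so L is not regular.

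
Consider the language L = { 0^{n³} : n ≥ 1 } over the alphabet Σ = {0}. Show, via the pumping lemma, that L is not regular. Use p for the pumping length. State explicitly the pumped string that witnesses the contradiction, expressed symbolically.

0^{p³+k}

Toward a contradiction, assume L is regular with pumping length p.
Take w = 0^{p³} ∈ L with |w| = p³ ≥ p.
By the pumping lemma, w = xyz with |xy| ≤ p and y is nonempty.
Then y = 0^k for some k with 1 ≤ k ≤ p.
Pump with i = 2: xy^2z = 0^{p³+k}. Since 1 ≤ k ≤ p, p³ < p³+k ≤ p³+p < p³+3p²+3p+1 = (p+1)³, so p³+k is not a perfect cube. So xy^2z ∉ L.
This contradicts the pumping lemma, so L is not regular.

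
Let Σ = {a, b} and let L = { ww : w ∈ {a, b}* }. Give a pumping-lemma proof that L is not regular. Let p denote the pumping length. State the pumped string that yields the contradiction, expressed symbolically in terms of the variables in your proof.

a^{p+k} b^p a^p b^p

Assume L is regular; let p be its pumping constant.
Take w = a^p b^p a^p b^p = uu where u = a^pb^p; then w ∈ L and |w| = 4p ≥ p.
The pumping lemma gives a decomposition w = xyz where |xy| ≤ p and y is nonempty.
The first p characters of w are a's, so xy (and hence y) consists only of a's. Write y = a^k, 1 ≤ k ≤ p.
Pump with i = 2: xy^2z = a^{p+k} b^p a^p b^p, of length 4p+k. Suppose this equals vv. The string starts with a and ends with b, so v does too; thus the boundary between the two copies of v is a b→a transition. There is exactly one such transition, at position 2p+k, so |v| = 2p+k and |vv| = 4p+2k ≠ 4p+k since k ≥ 1. So xy^2z ∉ L.
This contradicts the pumping lemma, so L is not regular.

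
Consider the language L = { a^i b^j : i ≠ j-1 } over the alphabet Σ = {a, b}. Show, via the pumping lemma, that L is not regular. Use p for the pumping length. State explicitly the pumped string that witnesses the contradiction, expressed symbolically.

a^{p+p!} b^{p+p!+1}

Assume L is regular; let p be its pumping constant.
Choose w = a^p b^{p+p!+1}. Since p ≠ (p+p!+1)-1 = p+p!, w ∈ L; and |w| ≥ p.
Write w = xyz as guaranteed by the lemma, with |xy| ≤ p and |y| > 0.
Because |xy| ≤ p and w begins with p copies of a, we have y = a^k with 1 ≤ k ≤ p.
Since 1 ≤ k ≤ p, k divides p!; set t = 1 + p!/k. Then xy^t z has p + (p!/k)·k = p + p! copies of a. Now the a-count is p+p! and (b-count)-1 = (p+p!+1)-1 = p+p!, so i ≠ j-1 fails. So xy^t z = a^{p+p!} b^{p+p!+1} ∉ L.
Contradiction. Therefore L is not regular.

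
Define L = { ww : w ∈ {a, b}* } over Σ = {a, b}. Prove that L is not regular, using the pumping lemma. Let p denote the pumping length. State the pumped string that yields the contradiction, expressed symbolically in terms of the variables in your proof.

a^{p+k} b^p a^p b^p

Suppose for contradiction that L is regular, and let p be the pumping length.
Take w = a^p b^p a^p b^p = uu where u = a^pb^p; then w ∈ L and |w| = 4p ≥ p.
By the pumping lemma, w = xyz with |xy| ≤ p and y is nonempty.
The first p characters of w are a's, so xy (and hence y) consists only of a's. Write y = a^k, 1 ≤ k ≤ p.
Pump with i = 2: xy^2z = a^{p+k} b^p a^p b^p, of length 4p+k. Suppose this equals vv. The string starts with a and ends with b, so v does too; thus the boundary between the two copies of v is a b→a transition. There is exactly one such transition, at position 2p+k, so |v| = 2p+k and |vv| = 4p+2k ≠ 4p+k since k ≥ 1. So xy^2z ∉ L.
Contradiction. Therefore L is not regular.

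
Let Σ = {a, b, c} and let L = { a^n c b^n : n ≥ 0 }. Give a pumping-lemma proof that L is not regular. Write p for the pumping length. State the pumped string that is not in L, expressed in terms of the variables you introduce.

Toward a contradiction, assume L is regular with pumping length p.
Take w = a^p c b^p ∈ L with |w| = 2p+1 ≥ p.
By the pumping lemma, w = xyz with |xy| ≤ p and y is nonempty.
Because |xy| ≤ p and w begins with p copies of a, we have y = a^k with 1 ≤ k ≤ p.
Pump with i = 2: xy^2z = a^{p+k} c b^p, which would require p+k = p. But k ≥ 1, so xy^2z ∉ L.
Contradiction. Therefore L is not regular.

a^{p+k} c b^p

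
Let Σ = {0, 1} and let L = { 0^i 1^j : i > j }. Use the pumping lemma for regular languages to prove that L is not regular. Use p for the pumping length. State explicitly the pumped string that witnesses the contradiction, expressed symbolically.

Toward a contradiction, assume L is regular with pumping length p.
Choose w = 0^{p+1} 1^p ∈ L, with |w| = 2p+1 ≥ p.
The pumping lemma gives a decomposition w = xyz where |xy| ≤ p and |y| ≥ 1.
Since the first p symbols of w are all 0's and |xy| ≤ p, y lies entirely in the leading 0-block: y = 0^k for some k with 1 ≤ k ≤ p.
Consider xy^0z = xz = 0^{p+1-k} 1^p. Since k ≥ 1, the 0-count p+1-k is at most p, so i > j fails; thus xz ∉ L.
Contradiction. Therefore L is not regular.

0^{p+1-k} 1^p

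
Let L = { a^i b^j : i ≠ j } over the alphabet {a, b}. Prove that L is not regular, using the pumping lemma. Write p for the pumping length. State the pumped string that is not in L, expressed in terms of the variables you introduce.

Assume L is regular; let p be its pumping constant.
Choose w = a^p b^{p+p!}. Since p ≠ p+p!, w ∈ L; and |w| ≥ p.
Write w = xyz as guaranteed by the lemma, with |xy| ≤ p and |y| > 0.
The first p characters of w are a's, so xy (and hence y) consists only of a's. Write y = a^k, 1 ≤ k ≤ p.
Since 1 ≤ k ≤ p, k divides p!; set t = 1 + p!/k. Then xy^t z has p + (p!/k)·k = p + p! copies of a. Now the a-count equals the b-count, so i ≠ j fails. So xy^t z = a^{p+p!} b^{p+p!} ∉ L.
Contradiction. Therefore L is not regular.

a^{p+p!} b^{p+p!}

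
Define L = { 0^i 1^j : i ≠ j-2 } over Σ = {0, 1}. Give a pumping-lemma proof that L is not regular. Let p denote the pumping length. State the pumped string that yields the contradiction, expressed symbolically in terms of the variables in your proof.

0^{p+p!} 1^{p+p!+2}

Suppose for contradiction that L is regular, and let p be the pumping length.
Choose w = 0^p 1^{p+p!+2}. Since p ≠ (p+p!+2)-2 = p+p!, w ∈ L; and |w| ≥ p.
Write w = xyz as guaranteed by the lemma, with |xy| ≤ p and |y| ≥ 1.
Since the first p symbols of w are all 0's and |xy| ≤ p, y lies entirely in the leading 0-block: y = 0^k for some k with 1 ≤ k ≤ p.
Since 1 ≤ k ≤ p, k divides p!; set t = 1 + p!/k. Then xy^t z has p + (p!/k)·k = p + p! copies of 0. Now the 0-count is p+p! and (1-count)-2 = (p+p!+2)-2 = p+p!, so i ≠ j-2 fails. So xy^t z = 0^{p+p!} 1^{p+p!+2} ∉ L.
Contradiction. Therefore L is not regular.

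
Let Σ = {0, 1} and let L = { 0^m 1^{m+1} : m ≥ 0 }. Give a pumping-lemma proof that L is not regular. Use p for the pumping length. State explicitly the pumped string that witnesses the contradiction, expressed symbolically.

Assume L is regular. Let p be the pumping length given by the pumping lemma.
Choose w = 0^p 1^{p+1}, which is in L with |w| = 2p+1 ≥ p.
The pumping lemma gives a decomposition w = xyz where |xy| ≤ p and |y| > 0.
Because |xy| ≤ p and w begins with p copies of 0, we have y = 0^k with 1 ≤ k ≤ p.
Pump with i = 2: xy^2z = 0^{p+k} 1^{p+1}. For this to lie in L we would need p+1 = (p+k)+1, which forces k = 0. But k ≥ 1, so xy^2z ∉ L.
Contradiction. Therefore L is not regular.

0^{p+k} 1^{p+1}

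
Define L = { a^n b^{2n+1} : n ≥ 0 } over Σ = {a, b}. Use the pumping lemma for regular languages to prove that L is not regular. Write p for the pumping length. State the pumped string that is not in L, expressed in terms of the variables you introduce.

a^{p+k} b^{2p+1}

Suppose for contradiction that L is regular, and let p be the pumping length.
Choose w = a^p b^{2p+1}, which is in L with |w| = 3p+1 ≥ p.
Write w = xyz as guaranteed by the lemma, with |xy| ≤ p and |y| ≥ 1.
Because |xy| ≤ p and w begins with p copies of a, we have y = a^k with 1 ≤ k ≤ p.
Pump with i = 2: xy^2z = a^{p+k} b^{2p+1}. For this to lie in L we would need 2p+1 = 2(p+k)+1, which forces k = 0. But k ≥ 1, so xy^2z ∉ L.
Contradiction. Therefore L is not regular.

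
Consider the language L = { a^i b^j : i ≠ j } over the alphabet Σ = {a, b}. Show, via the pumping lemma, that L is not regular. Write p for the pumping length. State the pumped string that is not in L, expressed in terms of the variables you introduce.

Assume L is regular; let p be its pumping constant.
Choose w = a^p b^{p+p!}. Since p ≠ p+p!, w ∈ L; and |w| ≥ p.
The pumping lemma gives a decomposition w = xyz where |xy| ≤ p and |y| > 0.
Since the first p symbols of w are all a's and |xy| ≤ p, y lies entirely in the leading a-block: y = a^k for some k with 1 ≤ k ≤ p.
Since 1 ≤ k ≤ p, k divides p!; set t = 1 + p!/k. Then xy^t z has p + (p!/k)·k = p + p! copies of a. Now the a-count equals the b-count, so i ≠ j fails. So xy^t z = a^{p+p!} b^{p+p!} ∉ L.
This is a contradiction; hence L is not regular.

a^{p+p!} b^{p+p!}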